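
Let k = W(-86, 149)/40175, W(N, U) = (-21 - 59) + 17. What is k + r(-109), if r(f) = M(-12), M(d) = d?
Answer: -482163/40175 ≈ -12.002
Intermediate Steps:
W(N, U) = -63 (W(N, U) = -80 + 17 = -63)
k = -63/40175 ≈ -0.0015681
r(f) = -12
k + r(-109) = -63/40175 - 12 = -482163/40175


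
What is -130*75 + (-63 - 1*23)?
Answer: -9836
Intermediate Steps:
-130*75 + (-63 - 1*23) = -9750 + (-63 - 23) = -9750 - 86 = -9836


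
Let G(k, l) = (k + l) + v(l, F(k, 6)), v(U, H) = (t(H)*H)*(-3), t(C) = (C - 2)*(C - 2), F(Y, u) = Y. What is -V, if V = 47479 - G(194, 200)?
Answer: -21501933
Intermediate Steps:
t(C) = (-2 + C)² (t(C) = (-2 + C)*(-2 + C) = (-2 + C)²)
v(U, H) = -3*H*(-2 + H)² (v(U, H) = ((-2 + H)²*H)*(-3) = (H*(-2 + H)²)*(-3) = -3*H*(-2 + H)²)
G(k, l) = k + l - 3*k*(-2 + k)² (G(k, l) = (k + l) - 3*k*(-2 + k)² = k + l - 3*k*(-2 + k)²)
V = 21501933 (V = 47479 - (194 + 200 - 3*194*(-2 + 194)²) = 47479 - (194 + 200 - 3*194*192²) = 47479 - (194 + 200 - 3*194*36864) = 47479 - (194 + 200 - 21454848) = 47479 - 1*(-21454454) = 47479 + 21454454 = 21501933)
-V = -1*21501933 = -21501933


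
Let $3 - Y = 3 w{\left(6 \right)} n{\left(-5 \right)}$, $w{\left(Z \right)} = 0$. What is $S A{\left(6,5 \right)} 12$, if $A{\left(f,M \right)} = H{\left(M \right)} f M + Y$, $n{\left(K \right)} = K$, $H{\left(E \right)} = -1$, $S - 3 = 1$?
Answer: $-1296$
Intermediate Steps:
$S = 4$ ($S = 3 + 1 = 4$)
$Y = 3$ ($Y = 3 - 3 \cdot 0 \left(-5\right) = 3 - 0 \left(-5\right) = 3 - 0 = 3 + 0 = 3$)
$A{\left(f,M \right)} = 3 - M f$ ($A{\left(f,M \right)} = - f M + 3 = - M f + 3 = 3 - M f$)
$S A{\left(6,5 \right)} 12 = 4 \left(3 - 5 \cdot 6\right) 12 = 4 \left(3 - 30\right) 12 = 4 \left(-27\right) 12 = \left(-108\right) 12 = -1296$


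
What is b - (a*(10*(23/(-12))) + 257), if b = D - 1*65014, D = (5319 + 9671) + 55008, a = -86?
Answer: 9236/3 ≈ 3078.7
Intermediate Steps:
D = 69998 (D = 14990 + 55008 = 69998)
b = 4984 (b = 69998 - 1*65014 = 69998 - 65014 = 4984)
b - (a*(10*(23/(-12))) + 257) = 4984 - (-860*23/(-12) + 257) = 4984 - (-860*23*(-1/12) + 257) = 4984 - (-860*(-23)/12 + 257) = 4984 - (-86*(-115/6) + 257) = 4984 - (4945/3 + 257) = 4984 - 1*5716/3 = 4984 - 5716/3 = 9236/3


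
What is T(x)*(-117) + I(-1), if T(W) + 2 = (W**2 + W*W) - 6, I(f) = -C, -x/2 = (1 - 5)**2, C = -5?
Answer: -238675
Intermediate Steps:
x = -32 (x = -2*(1 - 5)**2 = -2*(-4)**2 = -2*16 = -32)
I(f) = 5 (I(f) = -1*(-5) = 5)
T(W) = -8 + 2*W**2 (T(W) = -2 + ((W**2 + W*W) - 6) = -2 + ((W**2 + W**2) - 6) = -2 + (2*W**2 - 6) = -2 + (-6 + 2*W**2) = -8 + 2*W**2)
T(x)*(-117) + I(-1) = (-8 + 2*(-32)**2)*(-117) + 5 = (-8 + 2*1024)*(-117) + 5 = (-8 + 2048)*(-117) + 5 = 2040*(-117) + 5 = -238680 + 5 = -238675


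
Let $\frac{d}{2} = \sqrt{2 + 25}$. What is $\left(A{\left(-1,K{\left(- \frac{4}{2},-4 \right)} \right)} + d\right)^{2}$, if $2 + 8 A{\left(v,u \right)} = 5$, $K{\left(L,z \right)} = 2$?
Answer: $\frac{6921}{64} + \frac{9 \sqrt{3}}{2} \approx 115.93$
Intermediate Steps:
$A{\left(v,u \right)} = \frac{3}{8}$ ($A{\left(v,u \right)} = - \frac{1}{4} + \frac{1}{8} \cdot 5 = - \frac{1}{4} + \frac{5}{8} = \frac{3}{8}$)
$d = 6 \sqrt{3}$ ($d = 2 \sqrt{2 + 25} = 2 \sqrt{27} = 2 \cdot 3 \sqrt{3} = 6 \sqrt{3} \approx 10.392$)
$\left(A{\left(-1,K{\left(- \frac{4}{2},-4 \right)} \right)} + d\right)^{2} = \left(\frac{3}{8} + 6 \sqrt{3}\right)^{2}$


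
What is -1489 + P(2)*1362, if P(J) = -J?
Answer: -4213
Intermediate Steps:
-1489 + P(2)*1362 = -1489 - 1*2*1362 = -1489 - 2*1362 = -1489 - 2724 = -4213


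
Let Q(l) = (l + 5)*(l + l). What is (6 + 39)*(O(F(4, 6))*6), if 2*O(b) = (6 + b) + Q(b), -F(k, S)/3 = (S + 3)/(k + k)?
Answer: -36045/32 ≈ -1126.4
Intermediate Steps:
Q(l) = 2*l*(5 + l) (Q(l) = (5 + l)*(2*l) = 2*l*(5 + l))
F(k, S) = -3*(3 + S)/(2*k) (F(k, S) = -3*(S + 3)/(k + k) = -3*(3 + S)/(2*k))
O(b) = 3 + b/2 + b*(5 + b) (O(b) = ((6 + b) + 2*b*(5 + b))/2 = (6 + b + 2*b*(5 + b))/2 = 3 + b/2 + b*(5 + b))
(6 + 39)*(O(F(4, 6))*6) = (6 + 39)*((3 + ((3/2)*(-3 - 1*6)/4)**2 + 11*((3/2)*(-3 - 1*6)/4)/2)*6) = 45*((3 + ((3/2)*(1/4)*(-3 - 6))**2 + 11*((3/2)*(1/4)*(-3 - 6))/2)*6) = 45*((3 + ((3/2)*(1/4)*(-9))**2 + 11*((3/2)*(1/4)*(-9))/2)*6) = 45*((3 + (-27/8)**2 + (11/2)*(-27/8))*6) = 45*((3 + 729/64 - 297/16)*6) = 45*(-267/64*6) = 45*(-801/32) = -36045/32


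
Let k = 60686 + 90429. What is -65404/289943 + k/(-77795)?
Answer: -9780568125/4511223137 ≈ -2.1681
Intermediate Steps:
k = 151115
-65404/289943 + k/(-77795) = -65404/289943 + 151115/(-77795) = -65404*1/289943 + 151115*(-1/77795) = -65404/289943 - 30223/15559 = -9780568125/4511223137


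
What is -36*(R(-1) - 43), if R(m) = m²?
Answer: 1512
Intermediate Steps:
-36*(R(-1) - 43) = -36*((-1)² - 43) = -36*(1 - 43) = -36*(-42) = 1512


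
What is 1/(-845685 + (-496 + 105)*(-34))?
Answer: -1/832391 ≈ -1.2014e-6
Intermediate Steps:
1/(-845685 + (-496 + 105)*(-34)) = 1/(-845685 - 391*(-34)) = 1/(-845685 + 13294) = 1/(-832391) = -1/832391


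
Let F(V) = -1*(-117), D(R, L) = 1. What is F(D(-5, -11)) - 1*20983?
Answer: -20866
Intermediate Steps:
F(V) = 117
F(D(-5, -11)) - 1*20983 = 117 - 1*20983 = 117 - 20983 = -20866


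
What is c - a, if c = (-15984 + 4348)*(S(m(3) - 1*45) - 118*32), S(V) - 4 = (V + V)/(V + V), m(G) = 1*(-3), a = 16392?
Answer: 43862964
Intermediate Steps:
m(G) = -3
S(V) = 5 (S(V) = 4 + (V + V)/(V + V) = 4 + (2*V)/((2*V)) = 4 + (2*V)*(1/(2*V)) = 4 + 1 = 5)
c = 43879356 (c = (-15984 + 4348)*(5 - 118*32) = -11636*(5 - 3776) = -11636*(-3771) = 43879356)
c - a = 43879356 - 1*16392 = 43879356 - 16392 = 43862964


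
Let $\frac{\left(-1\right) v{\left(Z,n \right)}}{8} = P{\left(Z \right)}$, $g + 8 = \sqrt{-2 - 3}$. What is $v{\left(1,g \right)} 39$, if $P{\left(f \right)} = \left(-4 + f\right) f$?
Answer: $936$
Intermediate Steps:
$g = -8 + i \sqrt{5}$ ($g = -8 + \sqrt{-2 - 3} = -8 + \sqrt{-5} = -8 + i \sqrt{5} \approx -8.0 + 2.2361 i$)
$P{\left(f \right)} = f \left(-4 + f\right)$
$v{\left(Z,n \right)} = - 8 Z \left(-4 + Z\right)$
$v{\left(1,g \right)} 39 = 8 \cdot 1 \left(4 - 1\right) 39 = 8 \cdot 1 \cdot 3 \cdot 39 = 24 \cdot 39 = 936$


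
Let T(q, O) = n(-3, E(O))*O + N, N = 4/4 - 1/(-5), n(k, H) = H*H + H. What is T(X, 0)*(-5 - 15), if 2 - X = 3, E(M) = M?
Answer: -24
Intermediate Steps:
X = -1 (X = 2 - 1*3 = 2 - 3 = -1)
n(k, H) = H + H**2 (n(k, H) = H**2 + H = H + H**2)
N = 6/5 (N = 4*(1/4) - 1*(-1/5) = 1 + 1/5 = 6/5 ≈ 1.2000)
T(q, O) = 6/5 + O**2*(1 + O) (T(q, O) = (O*(1 + O))*O + 6/5 = O**2*(1 + O) + 6/5 = 6/5 + O**2*(1 + O))
T(X, 0)*(-5 - 15) = (6/5 + 0**2 + 0**3)*(-5 - 15) = (6/5 + 0 + 0)*(-20) = (6/5)*(-20) = -24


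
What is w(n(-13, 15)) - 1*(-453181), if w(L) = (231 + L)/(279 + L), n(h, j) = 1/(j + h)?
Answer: 253328642/559 ≈ 4.5318e+5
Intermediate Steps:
n(h, j) = 1/(h + j)
w(L) = (231 + L)/(279 + L)
w(n(-13, 15)) - 1*(-453181) = (231 + 1/(-13 + 15))/(279 + 1/(-13 + 15)) - 1*(-453181) = (231 + 1/2)/(279 + 1/2) + 453181 = (231 + ½)/(279 + ½) + 453181 = (463/2)/(559/2) + 453181 = (2/559)*(463/2) + 453181 = 463/559 + 453181 = 253328642/559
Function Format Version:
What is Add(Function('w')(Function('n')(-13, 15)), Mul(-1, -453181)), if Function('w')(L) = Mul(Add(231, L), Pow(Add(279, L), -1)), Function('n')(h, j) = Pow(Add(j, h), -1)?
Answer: Rational(253328642, 559) ≈ 4.5318e+5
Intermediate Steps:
Function('n')(h, j) = Pow(Add(h, j), -1)
Function('w')(L) = Mul(Pow(Add(279, L), -1), Add(231, L))
Add(Function('w')(Function('n')(-13, 15)), Mul(-1, -453181)) = Add(Mul(Pow(Add(279, Pow(Add(-13, 15), -1)), -1), Add(231, Pow(Add(-13, 15), -1))), Mul(-1, -453181)) = Add(Mul(Pow(Add(279, Pow(2, -1)), -1), Add(231, Pow(2, -1))), 453181) = Add(Mul(Pow(Add(279, Rational(1, 2)), -1), Add(231, Rational(1, 2))), 453181) = Add(Mul(Pow(Rational(559, 2), -1), Rational(463, 2)), 453181) = Add(Mul(Rational(2, 559), Rational(463, 2)), 453181) = Add(Rational(463, 559), 453181) = Rational(253328642, 559)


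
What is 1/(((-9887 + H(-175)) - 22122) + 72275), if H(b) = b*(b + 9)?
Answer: 1/69316 ≈ 1.4427e-5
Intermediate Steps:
H(b) = b*(9 + b)
1/(((-9887 + H(-175)) - 22122) + 72275) = 1/(((-9887 - 175*(9 - 175)) - 22122) + 72275) = 1/(((-9887 - 175*(-166)) - 22122) + 72275) = 1/(((-9887 + 29050) - 22122) + 72275) = 1/((19163 - 22122) + 72275) = 1/(-2959 + 72275) = 1/69316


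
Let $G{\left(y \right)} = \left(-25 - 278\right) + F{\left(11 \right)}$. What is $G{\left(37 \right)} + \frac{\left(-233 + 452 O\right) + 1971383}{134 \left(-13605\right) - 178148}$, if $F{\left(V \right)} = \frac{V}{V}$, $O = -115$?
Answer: $- \frac{303143503}{1000609} \approx -302.96$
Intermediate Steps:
$F{\left(V \right)} = 1$
$G{\left(y \right)} = -302$ ($G{\left(y \right)} = \left(-25 - 278\right) + 1 = -303 + 1 = -302$)
$G{\left(37 \right)} + \frac{\left(-233 + 452 O\right) + 1971383}{134 \left(-13605\right) - 178148} = -302 + \frac{\left(-233 + 452 \left(-115\right)\right) + 1971383}{134 \left(-13605\right) - 178148} = -302 + \frac{\left(-233 - 51980\right) + 1971383}{-1823070 - 178148} = -302 + \frac{-52213 + 1971383}{-2001218} = -302 + 1919170 \left(- \frac{1}{2001218}\right) = -302 - \frac{959585}{1000609} = - \frac{303143503}{1000609}$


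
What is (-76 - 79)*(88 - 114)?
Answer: 4030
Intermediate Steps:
(-76 - 79)*(88 - 114) = -155*(-26) = 4030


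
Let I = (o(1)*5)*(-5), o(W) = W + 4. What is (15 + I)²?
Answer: 12100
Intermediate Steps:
o(W) = 4 + W
I = -125 (I = ((4 + 1)*5)*(-5) = (5*5)*(-5) = 25*(-5) = -125)
(15 + I)² = (15 - 125)² = (-110)² = 12100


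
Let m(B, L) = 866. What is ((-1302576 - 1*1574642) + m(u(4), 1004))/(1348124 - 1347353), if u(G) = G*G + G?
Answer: -958784/257 ≈ -3730.7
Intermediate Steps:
u(G) = G + G² (u(G) = G² + G = G + G²)
((-1302576 - 1*1574642) + m(u(4), 1004))/(1348124 - 1347353) = ((-1302576 - 1*1574642) + 866)/(1348124 - 1347353) = ((-1302576 - 1574642) + 866)/771 = (-2877218 + 866)*(1/771) = -2876352*1/771 = -958784/257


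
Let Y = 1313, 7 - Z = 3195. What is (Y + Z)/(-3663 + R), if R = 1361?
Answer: 1875/2302 ≈ 0.81451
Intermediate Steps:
Z = -3188 (Z = 7 - 1*3195 = 7 - 3195 = -3188)
(Y + Z)/(-3663 + R) = (1313 - 3188)/(-3663 + 1361) = -1875/(-2302) = -1875*(-1/2302) = 1875/2302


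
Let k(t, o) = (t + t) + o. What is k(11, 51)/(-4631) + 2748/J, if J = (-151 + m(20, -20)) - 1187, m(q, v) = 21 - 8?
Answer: -12822713/6136075 ≈ -2.0897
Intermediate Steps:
m(q, v) = 13
J = -1325 (J = (-151 + 13) - 1187 = -138 - 1187 = -1325)
k(t, o) = o + 2*t (k(t, o) = 2*t + o = o + 2*t)
k(11, 51)/(-4631) + 2748/J = (51 + 2*11)/(-4631) + 2748/(-1325) = (51 + 22)*(-1/4631) + 2748*(-1/1325) = 73*(-1/4631) - 2748/1325 = -73/4631 - 2748/1325 = -12822713/6136075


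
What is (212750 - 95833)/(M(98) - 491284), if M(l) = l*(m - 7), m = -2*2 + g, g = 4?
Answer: -116917/491970 ≈ -0.23765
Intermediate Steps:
m = 0 (m = -2*2 + 4 = -4 + 4 = 0)
M(l) = -7*l (M(l) = l*(0 - 7) = l*(-7) = -7*l)
(212750 - 95833)/(M(98) - 491284) = (212750 - 95833)/(-7*98 - 491284) = 116917/(-686 - 491284) = 116917/(-491970) = 116917*(-1/491970) = -116917/491970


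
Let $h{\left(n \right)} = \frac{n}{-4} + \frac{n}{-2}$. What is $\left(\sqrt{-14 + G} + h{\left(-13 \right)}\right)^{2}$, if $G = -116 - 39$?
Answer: $- \frac{1183}{16} + \frac{507 i}{2} \approx -73.938 + 253.5 i$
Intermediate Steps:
$h{\left(n \right)} = - \frac{3 n}{4}$ ($h{\left(n \right)} = n \left(- \frac{1}{4}\right) + n \left(- \frac{1}{2}\right) = - \frac{n}{4} - \frac{n}{2} = - \frac{3 n}{4}$)
$G = -155$ ($G = -116 - 39 = -155$)
$\left(\sqrt{-14 + G} + h{\left(-13 \right)}\right)^{2} = \left(\sqrt{-14 - 155} - - \frac{39}{4}\right)^{2} = \left(\sqrt{-169} + \frac{39}{4}\right)^{2} = \left(13 i + \frac{39}{4}\right)^{2} = \left(\frac{39}{4} + 13 i\right)^{2}$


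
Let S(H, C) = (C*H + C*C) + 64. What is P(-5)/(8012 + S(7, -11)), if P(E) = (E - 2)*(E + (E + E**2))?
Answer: -3/232 ≈ -0.012931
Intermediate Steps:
S(H, C) = 64 + C**2 + C*H (S(H, C) = (C*H + C**2) + 64 = (C**2 + C*H) + 64 = 64 + C**2 + C*H)
P(E) = (-2 + E)*(E**2 + 2*E)
P(-5)/(8012 + S(7, -11)) = (-5*(-4 + (-5)**2))/(8012 + (64 + (-11)**2 - 11*7)) = (-5*(-4 + 25))/(8012 + (64 + 121 - 77)) = (-5*21)/(8012 + 108) = -105/8120 = -105*1/8120 = -3/232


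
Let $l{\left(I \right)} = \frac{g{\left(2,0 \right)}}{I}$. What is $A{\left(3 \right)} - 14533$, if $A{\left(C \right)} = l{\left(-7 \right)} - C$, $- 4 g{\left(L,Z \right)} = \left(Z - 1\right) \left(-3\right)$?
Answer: $- \frac{407005}{28} \approx -14536.0$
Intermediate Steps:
$g{\left(L,Z \right)} = - \frac{3}{4} + \frac{3 Z}{4}$ ($g{\left(L,Z \right)} = - \frac{\left(Z - 1\right) \left(-3\right)}{4} = - \frac{\left(-1 + Z\right) \left(-3\right)}{4} = - \frac{3 - 3 Z}{4} = - \frac{3}{4} + \frac{3 Z}{4}$)
$l{\left(I \right)} = - \frac{3}{4 I}$ ($l{\left(I \right)} = \frac{- \frac{3}{4} + \frac{3}{4} \cdot 0}{I} = \frac{- \frac{3}{4} + 0}{I} = - \frac{3}{4 I}$)
$A{\left(C \right)} = \frac{3}{28} - C$ ($A{\left(C \right)} = - \frac{3}{4 \left(-7\right)} - C = \left(- \frac{3}{4}\right) \left(- \frac{1}{7}\right) - C = \frac{3}{28} - C$)
$A{\left(3 \right)} - 14533 = \left(\frac{3}{28} - 3\right) - 14533 = - \frac{81}{28} - 14533 = - \frac{407005}{28}$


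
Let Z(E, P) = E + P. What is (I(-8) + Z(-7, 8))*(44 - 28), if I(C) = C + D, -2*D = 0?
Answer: -112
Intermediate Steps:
D = 0 (D = -1/2*0 = 0)
I(C) = C (I(C) = C + 0 = C)
(I(-8) + Z(-7, 8))*(44 - 28) = (-8 + (-7 + 8))*(44 - 28) = (-8 + 1)*16 = -7*16 = -112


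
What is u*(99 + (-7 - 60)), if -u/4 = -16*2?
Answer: 4096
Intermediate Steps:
u = 128 (u = -(-64)*2 = -4*(-32) = 128)
u*(99 + (-7 - 60)) = 128*(99 + (-7 - 60)) = 128*(99 - 67) = 128*32 = 4096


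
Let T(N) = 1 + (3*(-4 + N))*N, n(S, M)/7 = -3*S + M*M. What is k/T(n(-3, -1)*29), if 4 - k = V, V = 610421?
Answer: -610417/12338341 ≈ -0.049473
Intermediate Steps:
n(S, M) = -21*S + 7*M**2 (n(S, M) = 7*(-3*S + M*M) = 7*(-3*S + M**2) = 7*(M**2 - 3*S) = -21*S + 7*M**2)
T(N) = 1 + N*(-12 + 3*N) (T(N) = 1 + (-12 + 3*N)*N = 1 + N*(-12 + 3*N))
k = -610417 (k = 4 - 1*610421 = 4 - 610421 = -610417)
k/T(n(-3, -1)*29) = -610417/(1 - 12*(-21*(-3) + 7*(-1)**2)*29 + 3*((-21*(-3) + 7*(-1)**2)*29)**2) = -610417/(1 - 12*(63 + 7*1)*29 + 3*((63 + 7*1)*29)**2) = -610417/(1 - 12*(63 + 7)*29 + 3*((63 + 7)*29)**2) = -610417/(1 - 840*29 + 3*(70*29)**2) = -610417/(1 - 12*2030 + 3*2030**2) = -610417/(1 - 24360 + 3*4120900) = -610417/(1 - 24360 + 12362700) = -610417/12338341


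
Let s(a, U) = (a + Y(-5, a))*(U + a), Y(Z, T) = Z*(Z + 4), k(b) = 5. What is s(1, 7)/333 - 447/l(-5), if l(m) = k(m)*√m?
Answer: 16/111 + 447*I*√5/25 ≈ 0.14414 + 39.981*I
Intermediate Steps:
Y(Z, T) = Z*(4 + Z)
l(m) = 5*√m
s(a, U) = (5 + a)*(U + a) (s(a, U) = (a - 5*(4 - 5))*(U + a) = (a - 5*(-1))*(U + a) = (a + 5)*(U + a) = (5 + a)*(U + a))
s(1, 7)/333 - 447/l(-5) = (1² + 5*7 + 5*1 + 7*1)/333 - 447*(-I*√5/25) = (1 + 35 + 5 + 7)*(1/333) - 447*(-I*√5/25) = 48*(1/333) - 447*(-I*√5/25) = 16/111 - (-447)*I*√5/25 = 16/111 + 447*I*√5/25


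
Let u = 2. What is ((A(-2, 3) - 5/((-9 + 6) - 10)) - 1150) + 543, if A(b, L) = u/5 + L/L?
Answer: -39339/65 ≈ -605.21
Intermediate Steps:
A(b, L) = 7/5 (A(b, L) = 2/5 + L/L = 2*(⅕) + 1 = ⅖ + 1 = 7/5)
((A(-2, 3) - 5/((-9 + 6) - 10)) - 1150) + 543 = ((7/5 - 5/((-9 + 6) - 10)) - 1150) + 543 = ((7/5 - 5/(-3 - 10)) - 1150) + 543 = ((7/5 - 5/(-13)) - 1150) + 543 = ((7/5 - 1/13*(-5)) - 1150) + 543 = ((7/5 + 5/13) - 1150) + 543 = (116/65 - 1150) + 543 = -74634/65 + 543 = -39339/65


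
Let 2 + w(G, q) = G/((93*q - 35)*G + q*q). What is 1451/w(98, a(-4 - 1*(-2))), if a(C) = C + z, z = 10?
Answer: -50455623/69497 ≈ -726.01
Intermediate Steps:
a(C) = 10 + C (a(C) = C + 10 = 10 + C)
w(G, q) = -2 + G/(q² + G*(-35 + 93*q)) (w(G, q) = -2 + G/((93*q - 35)*G + q*q) = -2 + G/((-35 + 93*q)*G + q²) = -2 + G/(G*(-35 + 93*q) + q²) = -2 + G/(q² + G*(-35 + 93*q)))
1451/w(98, a(-4 - 1*(-2))) = 1451/(((-2*(10 + (-4 - 1*(-2)))² + 71*98 - 186*98*(10 + (-4 - 1*(-2))))/((10 + (-4 - 1*(-2)))² - 35*98 + 93*98*(10 + (-4 - 1*(-2)))))) = 1451/(((-2*(10 + (-4 + 2))² + 6958 - 186*98*(10 + (-4 + 2)))/((10 + (-4 + 2))² - 3430 + 93*98*(10 + (-4 + 2))))) = 1451/(((-2*(10 - 2)² + 6958 - 186*98*(10 - 2))/((10 - 2)² - 3430 + 93*98*(10 - 2)))) = 1451/(((-2*8² + 6958 - 186*98*8)/(8² - 3430 + 93*98*8))) = 1451/(((-2*64 + 6958 - 145824)/(64 - 3430 + 72912))) = 1451/(((-128 + 6958 - 145824)/69546)) = 1451/(((1/69546)*(-138994))) = 1451/(-69497/34773) = 1451*(-34773/69497) = -50455623/69497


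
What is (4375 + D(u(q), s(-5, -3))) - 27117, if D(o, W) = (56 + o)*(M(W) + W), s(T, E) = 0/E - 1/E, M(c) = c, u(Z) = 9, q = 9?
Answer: -68096/3 ≈ -22699.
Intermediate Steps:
s(T, E) = -1/E (s(T, E) = 0 - 1/E = -1/E)
D(o, W) = 2*W*(56 + o) (D(o, W) = (56 + o)*(W + W) = (56 + o)*(2*W) = 2*W*(56 + o))
(4375 + D(u(q), s(-5, -3))) - 27117 = (4375 + 2*(-1/(-3))*(56 + 9)) - 27117 = (4375 + 2*(-1*(-⅓))*65) - 27117 = (4375 + 2*(⅓)*65) - 27117 = (4375 + 130/3) - 27117 = 13255/3 - 27117 = -68096/3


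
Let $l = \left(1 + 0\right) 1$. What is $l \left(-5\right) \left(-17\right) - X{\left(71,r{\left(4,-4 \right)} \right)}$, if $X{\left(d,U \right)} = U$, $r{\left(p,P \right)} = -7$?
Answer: $92$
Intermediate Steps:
$l = 1$ ($l = 1 \cdot 1 = 1$)
$l \left(-5\right) \left(-17\right) - X{\left(71,r{\left(4,-4 \right)} \right)} = 1 \left(-5\right) \left(-17\right) - -7 = \left(-5\right) \left(-17\right) + 7 = 85 + 7 = 92$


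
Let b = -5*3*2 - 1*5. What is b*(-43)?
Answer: 1505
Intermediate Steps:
b = -35 (b = -15*2 - 5 = -30 - 5 = -35)
b*(-43) = -35*(-43) = 1505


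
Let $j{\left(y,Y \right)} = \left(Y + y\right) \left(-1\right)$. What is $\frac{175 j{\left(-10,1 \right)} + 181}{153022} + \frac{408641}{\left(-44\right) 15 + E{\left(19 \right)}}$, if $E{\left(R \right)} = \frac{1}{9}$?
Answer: $- \frac{281384569517}{454398829} \approx -619.25$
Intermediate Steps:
$E{\left(R \right)} = \frac{1}{9}$
$j{\left(y,Y \right)} = - Y - y$
$\frac{175 j{\left(-10,1 \right)} + 181}{153022} + \frac{408641}{\left(-44\right) 15 + E{\left(19 \right)}} = \frac{175 \left(\left(-1\right) 1 - -10\right) + 181}{153022} + \frac{408641}{\left(-44\right) 15 + \frac{1}{9}} = \left(175 \left(-1 + 10\right) + 181\right) \frac{1}{153022} + \frac{408641}{-660 + \frac{1}{9}} = \left(175 \cdot 9 + 181\right) \frac{1}{153022} + \frac{408641}{- \frac{5939}{9}} = \left(1575 + 181\right) \frac{1}{153022} + 408641 \left(- \frac{9}{5939}\right) = 1756 \cdot \frac{1}{153022} - \frac{3677769}{5939} = \frac{878}{76511} - \frac{3677769}{5939} = - \frac{281384569517}{454398829}$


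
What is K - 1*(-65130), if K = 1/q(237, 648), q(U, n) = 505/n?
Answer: 32891298/505 ≈ 65131.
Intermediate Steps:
K = 648/505 (K = 1/(505/648) = 648/505 ≈ 1.2832)
K - 1*(-65130) = 648/505 - 1*(-65130) = 648/505 + 65130 = 32891298/505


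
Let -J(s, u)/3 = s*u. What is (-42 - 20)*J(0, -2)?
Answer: 0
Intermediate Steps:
J(s, u) = -3*s*u
(-42 - 20)*J(0, -2) = (-42 - 20)*(-3*0*(-2)) = -62*0 = 0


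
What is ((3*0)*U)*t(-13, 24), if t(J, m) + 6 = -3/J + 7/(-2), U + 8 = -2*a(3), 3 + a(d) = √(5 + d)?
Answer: 0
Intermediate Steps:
a(d) = -3 + √(5 + d)
U = -2 - 4*√2 (U = -8 - 2*(-3 + √(5 + 3)) = -8 - 2*(-3 + √8) = -8 - 2*(-3 + 2*√2) = -8 + (6 - 4*√2) = -2 - 4*√2 ≈ -7.6569)
t(J, m) = -19/2 - 3/J (t(J, m) = -6 + (-3/J + 7/(-2)) = -6 + (-3/J + 7*(-½)) = -6 + (-3/J - 7/2) = -6 + (-7/2 - 3/J) = -19/2 - 3/J)
((3*0)*U)*t(-13, 24) = ((3*0)*(-2 - 4*√2))*(-19/2 - 3/(-13)) = (0*(-2 - 4*√2))*(-19/2 - 3*(-1/13)) = 0*(-19/2 + 3/13) = 0*(-241/26) = 0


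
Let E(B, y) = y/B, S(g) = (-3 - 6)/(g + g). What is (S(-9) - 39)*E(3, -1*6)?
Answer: 77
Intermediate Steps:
S(g) = -9/(2*g) (S(g) = -9*1/(2*g) = -9/(2*g))
(S(-9) - 39)*E(3, -1*6) = (-9/2/(-9) - 39)*(-1*6/3) = (-9/2*(-⅑) - 39)*(-6*⅓) = (½ - 39)*(-2) = -77/2*(-2) = 77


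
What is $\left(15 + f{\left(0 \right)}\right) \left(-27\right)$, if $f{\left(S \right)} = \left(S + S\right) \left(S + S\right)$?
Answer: $-405$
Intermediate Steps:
$f{\left(S \right)} = 4 S^{2}$ ($f{\left(S \right)} = 2 S 2 S = 4 S^{2}$)
$\left(15 + f{\left(0 \right)}\right) \left(-27\right) = \left(15 + 4 \cdot 0^{2}\right) \left(-27\right) = \left(15 + 4 \cdot 0\right) \left(-27\right) = \left(15 + 0\right) \left(-27\right) = 15 \left(-27\right) = -405$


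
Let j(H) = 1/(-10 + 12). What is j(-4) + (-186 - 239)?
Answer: -849/2 ≈ -424.50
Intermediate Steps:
j(H) = 1/2
j(-4) + (-186 - 239) = 1/2 + (-186 - 239) = 1/2 - 425 = -849/2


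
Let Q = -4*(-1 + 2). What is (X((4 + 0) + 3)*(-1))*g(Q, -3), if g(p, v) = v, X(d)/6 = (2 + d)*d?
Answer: 1134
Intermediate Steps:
X(d) = 6*d*(2 + d) (X(d) = 6*((2 + d)*d) = 6*(d*(2 + d)) = 6*d*(2 + d))
Q = -4 (Q = -4*1 = -4)
(X((4 + 0) + 3)*(-1))*g(Q, -3) = ((6*((4 + 0) + 3)*(2 + ((4 + 0) + 3)))*(-1))*(-3) = ((6*(4 + 3)*(2 + (4 + 3)))*(-1))*(-3) = ((6*7*(2 + 7))*(-1))*(-3) = ((6*7*9)*(-1))*(-3) = (378*(-1))*(-3) = -378*(-3) = 1134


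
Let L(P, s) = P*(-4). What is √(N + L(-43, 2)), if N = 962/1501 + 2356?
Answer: √5697030490/1501 ≈ 50.286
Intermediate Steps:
N = 3537318/1501 (N = 962*(1/1501) + 2356 = 962/1501 + 2356 = 3537318/1501 ≈ 2356.6)
L(P, s) = -4*P
√(N + L(-43, 2)) = √(3537318/1501 - 4*(-43)) = √(3537318/1501 + 172) = √(3795490/1501) = √5697030490/1501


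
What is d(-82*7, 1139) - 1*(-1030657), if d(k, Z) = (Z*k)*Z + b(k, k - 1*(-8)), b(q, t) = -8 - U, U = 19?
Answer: -743631624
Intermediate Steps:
b(q, t) = -27 (b(q, t) = -8 - 1*19 = -8 - 19 = -27)
d(k, Z) = -27 + k*Z² (d(k, Z) = (Z*k)*Z - 27 = k*Z² - 27 = -27 + k*Z²)
d(-82*7, 1139) - 1*(-1030657) = (-27 - 82*7*1139²) - 1*(-1030657) = (-27 - 574*1297321) + 1030657 = (-27 - 744662254) + 1030657 = -744662281 + 1030657 = -743631624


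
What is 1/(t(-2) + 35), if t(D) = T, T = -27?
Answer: ⅛ ≈ 0.12500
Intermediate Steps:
t(D) = -27
1/(t(-2) + 35) = 1/(-27 + 35) = 1/8 = ⅛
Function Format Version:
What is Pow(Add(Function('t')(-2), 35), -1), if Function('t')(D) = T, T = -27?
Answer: Rational(1, 8) ≈ 0.12500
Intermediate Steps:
Function('t')(D) = -27
Pow(Add(Function('t')(-2), 35), -1) = Pow(Add(-27, 35), -1) = Pow(8, -1) = Rational(1, 8)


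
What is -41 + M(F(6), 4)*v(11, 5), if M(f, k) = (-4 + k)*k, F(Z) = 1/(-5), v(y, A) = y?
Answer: -41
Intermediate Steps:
F(Z) = -1/5
M(f, k) = k*(-4 + k)
-41 + M(F(6), 4)*v(11, 5) = -41 + (4*(-4 + 4))*11 = -41 + (4*0)*11 = -41 + 0*11 = -41 + 0 = -41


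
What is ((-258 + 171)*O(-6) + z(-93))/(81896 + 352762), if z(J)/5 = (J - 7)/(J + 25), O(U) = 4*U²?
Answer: -212851/7389186 ≈ -0.028806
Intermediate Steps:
z(J) = 5*(-7 + J)/(25 + J) (z(J) = 5*((J - 7)/(J + 25)) = 5*((-7 + J)/(25 + J)) = 5*(-7 + J)/(25 + J))
((-258 + 171)*O(-6) + z(-93))/(81896 + 352762) = ((-258 + 171)*(4*(-6)²) + 5*(-7 - 93)/(25 - 93))/(81896 + 352762) = (-348*36 + 5*(-100)/(-68))/434658 = (-87*144 + 5*(-1/68)*(-100))*(1/434658) = (-12528 + 125/17)*(1/434658) = -212851/17*1/434658 = -212851/7389186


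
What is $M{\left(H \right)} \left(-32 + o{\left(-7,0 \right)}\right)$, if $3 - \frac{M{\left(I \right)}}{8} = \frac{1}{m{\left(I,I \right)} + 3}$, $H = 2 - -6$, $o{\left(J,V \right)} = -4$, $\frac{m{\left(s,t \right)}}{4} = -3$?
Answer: $-896$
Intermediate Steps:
$m{\left(s,t \right)} = -12$ ($m{\left(s,t \right)} = 4 \left(-3\right) = -12$)
$H = 8$ ($H = 2 + 6 = 8$)
$M{\left(I \right)} = \frac{224}{9}$ ($M{\left(I \right)} = 24 - \frac{8}{-12 + 3} = 24 - \frac{8}{-9} = 24 - - \frac{8}{9} = 24 + \frac{8}{9} = \frac{224}{9}$)
$M{\left(H \right)} \left(-32 + o{\left(-7,0 \right)}\right) = \frac{224 \left(-32 - 4\right)}{9} = \frac{224}{9} \left(-36\right) = -896$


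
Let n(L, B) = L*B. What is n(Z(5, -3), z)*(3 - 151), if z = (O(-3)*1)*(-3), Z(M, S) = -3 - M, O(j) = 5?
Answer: -17760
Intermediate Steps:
z = -15 (z = (5*1)*(-3) = 5*(-3) = -15)
n(L, B) = B*L
n(Z(5, -3), z)*(3 - 151) = (-15*(-3 - 1*5))*(3 - 151) = -15*(-3 - 5)*(-148) = -15*(-8)*(-148) = 120*(-148) = -17760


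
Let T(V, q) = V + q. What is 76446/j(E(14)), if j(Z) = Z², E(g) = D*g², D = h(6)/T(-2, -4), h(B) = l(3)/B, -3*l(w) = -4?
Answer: 27864567/19208 ≈ 1450.7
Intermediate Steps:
l(w) = 4/3 (l(w) = -⅓*(-4) = 4/3)
h(B) = 4/(3*B)
D = -1/27 (D = ((4/3)/6)/(-2 - 4) = ((4/3)*(⅙))/(-6) = (2/9)*(-⅙) = -1/27 ≈ -0.037037)
E(g) = -g²/27
76446/j(E(14)) = 76446/((-1/27*14²)²) = 76446/((-1/27*196)²) = 76446/((-196/27)²) = 76446/(38416/729) = 76446*(729/38416) = 27864567/19208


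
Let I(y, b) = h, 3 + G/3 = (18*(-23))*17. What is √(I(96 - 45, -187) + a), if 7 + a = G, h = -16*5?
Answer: I*√21210 ≈ 145.64*I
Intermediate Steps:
h = -80
G = -21123 (G = -9 + 3*((18*(-23))*17) = -9 + 3*(-414*17) = -9 + 3*(-7038) = -9 - 21114 = -21123)
I(y, b) = -80
a = -21130 (a = -7 - 21123 = -21130)
√(I(96 - 45, -187) + a) = √(-80 - 21130) = √(-21210) = I*√21210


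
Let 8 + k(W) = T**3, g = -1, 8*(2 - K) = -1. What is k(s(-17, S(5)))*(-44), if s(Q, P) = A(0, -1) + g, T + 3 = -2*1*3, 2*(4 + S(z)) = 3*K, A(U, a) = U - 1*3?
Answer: 32428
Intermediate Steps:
K = 17/8 (K = 2 - 1/8*(-1) = 2 + 1/8 = 17/8 ≈ 2.1250)
A(U, a) = -3 + U (A(U, a) = U - 3 = -3 + U)
S(z) = -13/16 (S(z) = -4 + (3*(17/8))/2 = -4 + (1/2)*(51/8) = -4 + 51/16 = -13/16)
T = -9 (T = -3 - 2*1*3 = -3 - 2*3 = -3 - 6 = -9)
s(Q, P) = -4 (s(Q, P) = (-3 + 0) - 1 = -3 - 1 = -4)
k(W) = -737 (k(W) = -8 + (-9)**3 = -8 - 729 = -737)
k(s(-17, S(5)))*(-44) = -737*(-44) = 32428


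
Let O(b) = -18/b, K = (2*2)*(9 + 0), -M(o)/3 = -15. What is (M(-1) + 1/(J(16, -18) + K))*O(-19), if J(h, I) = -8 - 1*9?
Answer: 15408/361 ≈ 42.681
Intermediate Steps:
M(o) = 45 (M(o) = -3*(-15) = 45)
J(h, I) = -17 (J(h, I) = -8 - 9 = -17)
K = 36 (K = 4*9 = 36)
(M(-1) + 1/(J(16, -18) + K))*O(-19) = (45 + 1/(-17 + 36))*(-18/(-19)) = (45 + 1/19)*(-18*(-1/19)) = (45 + 1/19)*(18/19) = (856/19)*(18/19) = 15408/361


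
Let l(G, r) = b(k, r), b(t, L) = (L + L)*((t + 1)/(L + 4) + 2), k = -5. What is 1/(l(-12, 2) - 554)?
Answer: -3/1646 ≈ -0.0018226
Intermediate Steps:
b(t, L) = 2*L*(2 + (1 + t)/(4 + L)) (b(t, L) = (2*L)*((1 + t)/(4 + L) + 2) = (2*L)*(2 + (1 + t)/(4 + L)) = 2*L*(2 + (1 + t)/(4 + L)))
l(G, r) = 2*r*(4 + 2*r)/(4 + r) (l(G, r) = 2*r*(9 - 5 + 2*r)/(4 + r) = 2*r*(4 + 2*r)/(4 + r))
1/(l(-12, 2) - 554) = 1/(4*2*(2 + 2)/(4 + 2) - 554) = 1/(4*2*4/6 - 554) = 1/(4*2*(⅙)*4 - 554) = 1/(16/3 - 554) = 1/(-1646/3) = -3/1646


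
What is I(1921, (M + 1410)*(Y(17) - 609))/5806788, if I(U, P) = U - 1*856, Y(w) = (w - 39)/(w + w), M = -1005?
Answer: 355/1935596 ≈ 0.00018341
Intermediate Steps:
Y(w) = (-39 + w)/(2*w) (Y(w) = (-39 + w)/((2*w)) = (-39 + w)*(1/(2*w)) = (-39 + w)/(2*w))
I(U, P) = -856 + U (I(U, P) = U - 856 = -856 + U)
I(1921, (M + 1410)*(Y(17) - 609))/5806788 = (-856 + 1921)/5806788 = 1065*(1/5806788) = 355/1935596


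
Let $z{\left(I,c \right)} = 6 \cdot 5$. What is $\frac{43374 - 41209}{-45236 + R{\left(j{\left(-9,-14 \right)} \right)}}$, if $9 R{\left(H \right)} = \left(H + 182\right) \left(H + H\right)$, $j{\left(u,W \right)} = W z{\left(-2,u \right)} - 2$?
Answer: $- \frac{6495}{68188} \approx -0.095251$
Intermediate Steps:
$z{\left(I,c \right)} = 30$
$j{\left(u,W \right)} = -2 + 30 W$ ($j{\left(u,W \right)} = W 30 - 2 = 30 W - 2 = -2 + 30 W$)
$R{\left(H \right)} = \frac{2 H \left(182 + H\right)}{9}$ ($R{\left(H \right)} = \frac{\left(H + 182\right) \left(H + H\right)}{9} = \frac{\left(182 + H\right) 2 H}{9} = \frac{2 H \left(182 + H\right)}{9}$)
$\frac{43374 - 41209}{-45236 + R{\left(j{\left(-9,-14 \right)} \right)}} = \frac{43374 - 41209}{-45236 + \frac{2 \left(-2 + 30 \left(-14\right)\right) \left(182 + \left(-2 + 30 \left(-14\right)\right)\right)}{9}} = \frac{2165}{-45236 + \frac{2 \left(-2 - 420\right) \left(182 - 422\right)}{9}} = \frac{2165}{-45236 + \frac{2}{9} \left(-422\right) \left(182 - 422\right)} = \frac{2165}{-45236 + \frac{2}{9} \left(-422\right) \left(-240\right)} = \frac{2165}{-45236 + \frac{67520}{3}} = \frac{2165}{- \frac{68188}{3}} = 2165 \left(- \frac{3}{68188}\right) = - \frac{6495}{68188}$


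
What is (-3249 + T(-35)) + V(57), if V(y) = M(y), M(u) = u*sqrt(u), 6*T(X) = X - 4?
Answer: -6511/2 + 57*sqrt(57) ≈ -2825.2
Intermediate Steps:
T(X) = -2/3 + X/6 (T(X) = (X - 4)/6 = (-4 + X)/6 = -2/3 + X/6)
M(u) = u**(3/2)
V(y) = y**(3/2)
(-3249 + T(-35)) + V(57) = (-3249 + (-2/3 + (1/6)*(-35))) + 57**(3/2) = (-3249 + (-2/3 - 35/6)) + 57*sqrt(57) = (-3249 - 13/2) + 57*sqrt(57) = -6511/2 + 57*sqrt(57)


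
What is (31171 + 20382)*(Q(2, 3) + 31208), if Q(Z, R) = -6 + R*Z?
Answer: 1608866024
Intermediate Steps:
(31171 + 20382)*(Q(2, 3) + 31208) = (31171 + 20382)*((-6 + 3*2) + 31208) = 51553*((-6 + 6) + 31208) = 51553*(0 + 31208) = 51553*31208 = 1608866024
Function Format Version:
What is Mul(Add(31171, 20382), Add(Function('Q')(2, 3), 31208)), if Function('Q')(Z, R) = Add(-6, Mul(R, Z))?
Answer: 1608866024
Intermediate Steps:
Mul(Add(31171, 20382), Add(Function('Q')(2, 3), 31208)) = Mul(Add(31171, 20382), Add(Add(-6, Mul(3, 2)), 31208)) = Mul(51553, Add(Add(-6, 6), 31208)) = Mul(51553, Add(0, 31208)) = Mul(51553, 31208) = 1608866024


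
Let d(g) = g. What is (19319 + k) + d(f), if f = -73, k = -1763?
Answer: 17483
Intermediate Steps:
(19319 + k) + d(f) = (19319 - 1763) - 73 = 17556 - 73 = 17483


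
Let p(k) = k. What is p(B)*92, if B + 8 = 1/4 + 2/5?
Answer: -3381/5 ≈ -676.20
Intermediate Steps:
B = -147/20 (B = -8 + (1/4 + 2/5) = -8 + (1*(¼) + 2*(⅕)) = -8 + (¼ + ⅖) = -8 + 13/20 = -147/20 ≈ -7.3500)
p(B)*92 = -147/20*92 = -3381/5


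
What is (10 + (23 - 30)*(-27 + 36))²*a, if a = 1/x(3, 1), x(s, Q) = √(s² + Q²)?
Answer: 2809*√10/10 ≈ 888.28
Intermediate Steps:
x(s, Q) = √(Q² + s²)
a = √10/10 (a = 1/(√(1² + 3²)) = 1/(√(1 + 9)) = 1/(√10) = √10/10 ≈ 0.31623)
(10 + (23 - 30)*(-27 + 36))²*a = (10 + (23 - 30)*(-27 + 36))²*(√10/10) = (10 - 7*9)²*(√10/10) = (10 - 63)²*(√10/10) = (-53)²*(√10/10) = 2809*(√10/10) = 2809*√10/10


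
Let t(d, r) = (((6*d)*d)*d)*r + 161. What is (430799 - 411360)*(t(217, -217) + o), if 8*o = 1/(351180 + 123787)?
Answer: -982692233741185110521/3799736 ≈ -2.5862e+14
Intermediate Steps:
o = 1/3799736 (o = 1/(8*(351180 + 123787)) = (⅛)/474967 = (⅛)*(1/474967) = 1/3799736 ≈ 2.6318e-7)
t(d, r) = 161 + 6*r*d³ (t(d, r) = ((6*d²)*d)*r + 161 = (6*d³)*r + 161 = 6*r*d³ + 161 = 161 + 6*r*d³)
(430799 - 411360)*(t(217, -217) + o) = (430799 - 411360)*((161 + 6*(-217)*217³) + 1/3799736) = 19439*((161 + 6*(-217)*10218313) + 1/3799736) = 19439*((161 - 13304243526) + 1/3799736) = 19439*(-13304243365 + 1/3799736) = 19439*(-50552612466751639/3799736) = -982692233741185110521/3799736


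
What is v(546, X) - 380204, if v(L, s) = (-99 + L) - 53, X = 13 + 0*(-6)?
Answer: -379810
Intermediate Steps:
X = 13 (X = 13 + 0 = 13)
v(L, s) = -152 + L
v(546, X) - 380204 = (-152 + 546) - 380204 = 394 - 380204 = -379810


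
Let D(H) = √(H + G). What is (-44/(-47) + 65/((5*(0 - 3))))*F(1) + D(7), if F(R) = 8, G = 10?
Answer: -3832/141 + √17 ≈ -23.054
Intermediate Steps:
D(H) = √(10 + H) (D(H) = √(H + 10) = √(10 + H))
(-44/(-47) + 65/((5*(0 - 3))))*F(1) + D(7) = (-44/(-47) + 65/((5*(0 - 3))))*8 + √(10 + 7) = (-44*(-1/47) + 65/((5*(-3))))*8 + √17 = (44/47 + 65/(-15))*8 + √17 = (44/47 + 65*(-1/15))*8 + √17 = (44/47 - 13/3)*8 + √17 = -479/141*8 + √17 = -3832/141 + √17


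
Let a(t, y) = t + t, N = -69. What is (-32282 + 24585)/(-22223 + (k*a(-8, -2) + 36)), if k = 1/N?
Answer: 531093/1530887 ≈ 0.34692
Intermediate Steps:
a(t, y) = 2*t
k = -1/69 (k = 1/(-69) = -1/69 ≈ -0.014493)
(-32282 + 24585)/(-22223 + (k*a(-8, -2) + 36)) = (-32282 + 24585)/(-22223 + (-2*(-8)/69 + 36)) = -7697/(-22223 + (-1/69*(-16) + 36)) = -7697/(-22223 + (16/69 + 36)) = -7697/(-22223 + 2500/69) = -7697/(-1530887/69) = -7697*(-69/1530887) = 531093/1530887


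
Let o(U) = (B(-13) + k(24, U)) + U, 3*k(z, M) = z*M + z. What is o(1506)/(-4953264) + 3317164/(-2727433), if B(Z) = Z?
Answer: -310712132321/254899918704 ≈ -1.2190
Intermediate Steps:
k(z, M) = z/3 + M*z/3 (k(z, M) = (z*M + z)/3 = (M*z + z)/3 = (z + M*z)/3 = z/3 + M*z/3)
o(U) = -5 + 9*U (o(U) = (-13 + (⅓)*24*(1 + U)) + U = (-13 + (8 + 8*U)) + U = (-5 + 8*U) + U = -5 + 9*U)
o(1506)/(-4953264) + 3317164/(-2727433) = (-5 + 9*1506)/(-4953264) + 3317164/(-2727433) = (-5 + 13554)*(-1/4953264) + 3317164*(-1/2727433) = 13549*(-1/4953264) - 62588/51461 = -13549/4953264 - 62588/51461 = -310712132321/254899918704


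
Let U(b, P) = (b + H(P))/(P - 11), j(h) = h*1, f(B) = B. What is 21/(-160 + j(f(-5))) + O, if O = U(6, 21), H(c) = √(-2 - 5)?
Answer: 26/55 + I*√7/10 ≈ 0.47273 + 0.26458*I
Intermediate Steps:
j(h) = h
H(c) = I*√7 (H(c) = √(-7) = I*√7)
U(b, P) = (b + I*√7)/(-11 + P) (U(b, P) = (b + I*√7)/(P - 11) = (b + I*√7)/(-11 + P))
O = ⅗ + I*√7/10 (O = (6 + I*√7)/(-11 + 21) = (6 + I*√7)/10 = ⅗ + I*√7/10 ≈ 0.6 + 0.26458*I)
21/(-160 + j(f(-5))) + O = 21/(-160 - 5) + (⅗ + I*√7/10) = 21/(-165) + (⅗ + I*√7/10) = 21*(-1/165) + (⅗ + I*√7/10) = -7/55 + (⅗ + I*√7/10) = 26/55 + I*√7/10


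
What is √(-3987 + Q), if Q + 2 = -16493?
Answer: 7*I*√418 ≈ 143.12*I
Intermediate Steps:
Q = -16495 (Q = -2 - 16493 = -16495)
√(-3987 + Q) = √(-3987 - 16495) = √(-20482) = 7*I*√418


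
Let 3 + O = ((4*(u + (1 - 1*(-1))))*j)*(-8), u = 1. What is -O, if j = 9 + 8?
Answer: 1635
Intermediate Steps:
j = 17
O = -1635 (O = -3 + ((4*(1 + (1 - 1*(-1))))*17)*(-8) = -3 + ((4*(1 + (1 + 1)))*17)*(-8) = -3 + ((4*(1 + 2))*17)*(-8) = -3 + ((4*3)*17)*(-8) = -3 + (12*17)*(-8) = -3 + 204*(-8) = -3 - 1632 = -1635)
-O = -1*(-1635) = 1635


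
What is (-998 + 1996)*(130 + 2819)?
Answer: 2943102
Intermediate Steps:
(-998 + 1996)*(130 + 2819) = 998*2949 = 2943102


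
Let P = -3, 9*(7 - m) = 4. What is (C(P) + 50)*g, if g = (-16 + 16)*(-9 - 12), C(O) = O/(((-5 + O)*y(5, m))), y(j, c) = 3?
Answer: 0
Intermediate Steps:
m = 59/9 (m = 7 - ⅑*4 = 7 - 4/9 = 59/9 ≈ 6.5556)
C(O) = O/(-15 + 3*O) (C(O) = O/(((-5 + O)*3)) = O/(-15 + 3*O))
g = 0 (g = 0*(-21) = 0)
(C(P) + 50)*g = ((⅓)*(-3)/(-5 - 3) + 50)*0 = ((⅓)*(-3)/(-8) + 50)*0 = ((⅓)*(-3)*(-⅛) + 50)*0 = (⅛ + 50)*0 = (401/8)*0 = 0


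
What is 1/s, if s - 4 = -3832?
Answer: -1/3828 ≈ -0.00026123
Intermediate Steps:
s = -3828 (s = 4 - 3832 = -3828)
1/s = 1/(-3828) = -1/3828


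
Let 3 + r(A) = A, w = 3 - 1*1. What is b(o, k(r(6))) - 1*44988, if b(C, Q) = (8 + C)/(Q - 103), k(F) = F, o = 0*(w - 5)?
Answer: -1124702/25 ≈ -44988.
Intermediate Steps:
w = 2 (w = 3 - 1 = 2)
r(A) = -3 + A
o = 0 (o = 0*(2 - 5) = 0*(-3) = 0)
b(C, Q) = (8 + C)/(-103 + Q)
b(o, k(r(6))) - 1*44988 = (8 + 0)/(-103 + (-3 + 6)) - 1*44988 = 8/(-103 + 3) - 44988 = 8/(-100) - 44988 = -1/100*8 - 44988 = -2/25 - 44988 = -1124702/25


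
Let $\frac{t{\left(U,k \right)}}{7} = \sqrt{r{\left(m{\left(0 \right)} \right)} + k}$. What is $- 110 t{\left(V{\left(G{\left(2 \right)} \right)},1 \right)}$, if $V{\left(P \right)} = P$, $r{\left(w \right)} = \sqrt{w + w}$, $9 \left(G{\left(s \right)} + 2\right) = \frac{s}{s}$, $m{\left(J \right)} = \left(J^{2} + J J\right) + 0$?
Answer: $-770$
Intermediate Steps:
$m{\left(J \right)} = 2 J^{2}$ ($m{\left(J \right)} = \left(J^{2} + J^{2}\right) + 0 = 2 J^{2} + 0 = 2 J^{2}$)
$G{\left(s \right)} = - \frac{17}{9}$ ($G{\left(s \right)} = -2 + \frac{s \frac{1}{s}}{9} = -2 + \frac{1}{9} \cdot 1 = -2 + \frac{1}{9} = - \frac{17}{9}$)
$r{\left(w \right)} = \sqrt{2} \sqrt{w}$ ($r{\left(w \right)} = \sqrt{2 w} = \sqrt{2} \sqrt{w}$)
$t{\left(U,k \right)} = 7 \sqrt{k}$ ($t{\left(U,k \right)} = 7 \sqrt{\sqrt{2} \sqrt{2 \cdot 0^{2}} + k} = 7 \sqrt{\sqrt{2} \sqrt{2 \cdot 0} + k} = 7 \sqrt{\sqrt{2} \sqrt{0} + k} = 7 \sqrt{\sqrt{2} \cdot 0 + k} = 7 \sqrt{0 + k} = 7 \sqrt{k}$)
$- 110 t{\left(V{\left(G{\left(2 \right)} \right)},1 \right)} = - 110 \cdot 7 \sqrt{1} = - 110 \cdot 7 \cdot 1 = \left(-110\right) 7 = -770$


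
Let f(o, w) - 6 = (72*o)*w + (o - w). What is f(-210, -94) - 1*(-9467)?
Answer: 1430637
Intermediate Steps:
f(o, w) = 6 + o - w + 72*o*w (f(o, w) = 6 + ((72*o)*w + (o - w)) = 6 + (72*o*w + (o - w)) = 6 + (o - w + 72*o*w) = 6 + o - w + 72*o*w)
f(-210, -94) - 1*(-9467) = (6 - 210 - 1*(-94) + 72*(-210)*(-94)) - 1*(-9467) = (6 - 210 + 94 + 1421280) + 9467 = 1421170 + 9467 = 1430637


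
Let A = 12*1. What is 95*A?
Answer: 1140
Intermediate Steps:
A = 12
95*A = 95*12 = 1140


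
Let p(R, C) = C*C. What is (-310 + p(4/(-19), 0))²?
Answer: 96100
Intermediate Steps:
p(R, C) = C²
(-310 + p(4/(-19), 0))² = (-310 + 0²)² = (-310 + 0)² = (-310)² = 96100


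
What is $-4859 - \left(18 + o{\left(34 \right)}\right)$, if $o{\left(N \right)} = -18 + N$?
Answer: $-4893$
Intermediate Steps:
$-4859 - \left(18 + o{\left(34 \right)}\right) = -4859 - 34 = -4893$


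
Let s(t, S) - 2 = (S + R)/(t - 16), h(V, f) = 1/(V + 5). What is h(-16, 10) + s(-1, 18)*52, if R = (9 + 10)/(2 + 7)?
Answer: 71347/1683 ≈ 42.393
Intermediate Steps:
R = 19/9 ≈ 2.1111
h(V, f) = 1/(5 + V)
s(t, S) = 2 + (19/9 + S)/(-16 + t) (s(t, S) = 2 + (S + 19/9)/(t - 16) = 2 + (19/9 + S)/(-16 + t))
h(-16, 10) + s(-1, 18)*52 = 1/(5 - 16) + ((-269/9 + 18 + 2*(-1))/(-16 - 1))*52 = 1/(-11) + ((-269/9 + 18 - 2)/(-17))*52 = -1/11 - 1/17*(-125/9)*52 = -1/11 + (125/153)*52 = -1/11 + 6500/153 = 71347/1683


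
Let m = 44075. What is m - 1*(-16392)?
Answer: 60467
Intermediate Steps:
m - 1*(-16392) = 44075 - 1*(-16392) = 44075 + 16392 = 60467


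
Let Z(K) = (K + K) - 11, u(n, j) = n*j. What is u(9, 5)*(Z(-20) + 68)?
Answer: 765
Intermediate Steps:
u(n, j) = j*n
Z(K) = -11 + 2*K (Z(K) = 2*K - 11 = -11 + 2*K)
u(9, 5)*(Z(-20) + 68) = (5*9)*((-11 + 2*(-20)) + 68) = 45*((-11 - 40) + 68) = 45*(-51 + 68) = 45*17 = 765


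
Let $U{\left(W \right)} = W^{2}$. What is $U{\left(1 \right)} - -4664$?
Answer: $4665$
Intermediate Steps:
$U{\left(1 \right)} - -4664 = 1^{2} - -4664 = 1 + 4664 = 4665$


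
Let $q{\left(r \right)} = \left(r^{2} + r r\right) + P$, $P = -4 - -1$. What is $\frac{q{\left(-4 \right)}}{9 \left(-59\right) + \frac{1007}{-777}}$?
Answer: $- \frac{22533}{413594} \approx -0.054481$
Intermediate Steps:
$P = -3$ ($P = -4 + 1 = -3$)
$q{\left(r \right)} = -3 + 2 r^{2}$ ($q{\left(r \right)} = \left(r^{2} + r r\right) - 3 = \left(r^{2} + r^{2}\right) - 3 = 2 r^{2} - 3 = -3 + 2 r^{2}$)
$\frac{q{\left(-4 \right)}}{9 \left(-59\right) + \frac{1007}{-777}} = \frac{-3 + 2 \left(-4\right)^{2}}{9 \left(-59\right) + \frac{1007}{-777}} = \frac{-3 + 2 \cdot 16}{-531 + 1007 \left(- \frac{1}{777}\right)} = \frac{-3 + 32}{-531 - \frac{1007}{777}} = \frac{1}{- \frac{413594}{777}} \cdot 29 = \left(- \frac{777}{413594}\right) 29 = - \frac{22533}{413594}$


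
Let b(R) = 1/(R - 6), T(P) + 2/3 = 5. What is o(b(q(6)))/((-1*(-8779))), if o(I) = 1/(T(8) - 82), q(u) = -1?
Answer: -3/2045507 ≈ -1.4666e-6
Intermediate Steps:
T(P) = 13/3 (T(P) = -⅔ + 5 = 13/3)
b(R) = 1/(-6 + R)
o(I) = -3/233 (o(I) = 1/(13/3 - 82) = 1/(-233/3) = -3/233)
o(b(q(6)))/((-1*(-8779))) = -3/(233*((-1*(-8779)))) = -3/233/8779 = -3/233*1/8779 = -3/2045507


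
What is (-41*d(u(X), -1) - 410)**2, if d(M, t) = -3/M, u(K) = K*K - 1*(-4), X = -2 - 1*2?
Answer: 65237929/400 ≈ 1.6309e+5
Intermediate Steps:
X = -4 (X = -2 - 2 = -4)
u(K) = 4 + K**2 (u(K) = K**2 + 4 = 4 + K**2)
(-41*d(u(X), -1) - 410)**2 = (-(-123)/(4 + (-4)**2) - 410)**2 = (-(-123)/(4 + 16) - 410)**2 = (-(-123)/20 - 410)**2 = (-41*(-3/20) - 410)**2 = (123/20 - 410)**2 = (-8077/20)**2 = 65237929/400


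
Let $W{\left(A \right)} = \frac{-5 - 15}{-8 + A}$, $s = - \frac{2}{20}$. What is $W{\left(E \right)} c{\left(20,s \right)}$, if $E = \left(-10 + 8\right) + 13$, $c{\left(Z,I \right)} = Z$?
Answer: $- \frac{400}{3} \approx -133.33$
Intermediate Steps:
$s = - \frac{1}{10}$ ($s = \left(-2\right) \frac{1}{20} = - \frac{1}{10} \approx -0.1$)
$E = 11$ ($E = -2 + 13 = 11$)
$W{\left(A \right)} = - \frac{20}{-8 + A}$
$W{\left(E \right)} c{\left(20,s \right)} = - \frac{20}{-8 + 11} \cdot 20 = - \frac{20}{3} \cdot 20 = \left(-20\right) \frac{1}{3} \cdot 20 = \left(- \frac{20}{3}\right) 20 = - \frac{400}{3}$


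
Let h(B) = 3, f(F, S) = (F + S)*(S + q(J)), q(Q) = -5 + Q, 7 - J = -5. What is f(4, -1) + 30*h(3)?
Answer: 108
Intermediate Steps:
J = 12 (J = 7 - 1*(-5) = 7 + 5 = 12)
f(F, S) = (7 + S)*(F + S) (f(F, S) = (F + S)*(S + (-5 + 12)) = (F + S)*(S + 7) = (F + S)*(7 + S) = (7 + S)*(F + S))
f(4, -1) + 30*h(3) = ((-1)² + 7*4 + 7*(-1) + 4*(-1)) + 30*3 = (1 + 28 - 7 - 4) + 90 = 18 + 90 = 108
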